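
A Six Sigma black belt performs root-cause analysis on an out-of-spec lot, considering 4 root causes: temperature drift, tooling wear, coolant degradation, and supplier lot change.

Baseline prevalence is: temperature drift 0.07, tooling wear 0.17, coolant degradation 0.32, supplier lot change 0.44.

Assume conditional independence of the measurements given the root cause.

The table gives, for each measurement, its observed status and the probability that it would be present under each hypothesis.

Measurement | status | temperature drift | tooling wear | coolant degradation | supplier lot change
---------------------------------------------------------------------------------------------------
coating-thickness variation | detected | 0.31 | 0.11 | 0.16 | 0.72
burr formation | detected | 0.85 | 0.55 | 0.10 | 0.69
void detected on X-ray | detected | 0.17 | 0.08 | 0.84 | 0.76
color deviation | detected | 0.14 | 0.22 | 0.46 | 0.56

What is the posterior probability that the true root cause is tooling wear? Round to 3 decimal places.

0.002

By Bayes' rule with conditional independence, the unnormalized weight for each hypothesis is prior × ∏ likelihoods:
  temperature drift: 0.07 × 0.31 × 0.85 × 0.17 × 0.14 = 0.00043899
  tooling wear: 0.17 × 0.11 × 0.55 × 0.08 × 0.22 = 0.00018102
  coolant degradation: 0.32 × 0.16 × 0.10 × 0.84 × 0.46 = 0.0019784
  supplier lot change: 0.44 × 0.72 × 0.69 × 0.76 × 0.56 = 0.093033
The unnormalized weights sum to 0.095631.
P(tooling wear | evidence) = 0.00018102 / 0.095631 ≈ 0.002.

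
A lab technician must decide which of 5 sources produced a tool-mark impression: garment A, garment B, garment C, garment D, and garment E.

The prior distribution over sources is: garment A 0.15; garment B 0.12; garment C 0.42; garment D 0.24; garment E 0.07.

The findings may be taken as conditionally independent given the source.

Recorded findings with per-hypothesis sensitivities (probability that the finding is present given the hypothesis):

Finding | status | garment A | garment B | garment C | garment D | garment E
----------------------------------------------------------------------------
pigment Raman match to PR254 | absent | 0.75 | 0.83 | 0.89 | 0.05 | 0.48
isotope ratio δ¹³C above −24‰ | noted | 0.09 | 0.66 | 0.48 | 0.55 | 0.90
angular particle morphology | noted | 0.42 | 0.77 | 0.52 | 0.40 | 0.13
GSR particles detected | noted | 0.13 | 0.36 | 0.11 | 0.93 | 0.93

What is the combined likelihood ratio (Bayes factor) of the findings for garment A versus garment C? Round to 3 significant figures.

Take the product of per-finding likelihoods under each hypothesis (using 1 − P(present | H) for each absent finding), then divide.
  garment A: (1 − 0.75) × 0.09 × 0.42 × 0.13 = 0.0012285
  garment C: (1 − 0.89) × 0.48 × 0.52 × 0.11 = 0.0030202
Bayes factor = 0.0012285 / 0.0030202 ≈ 0.407

0.407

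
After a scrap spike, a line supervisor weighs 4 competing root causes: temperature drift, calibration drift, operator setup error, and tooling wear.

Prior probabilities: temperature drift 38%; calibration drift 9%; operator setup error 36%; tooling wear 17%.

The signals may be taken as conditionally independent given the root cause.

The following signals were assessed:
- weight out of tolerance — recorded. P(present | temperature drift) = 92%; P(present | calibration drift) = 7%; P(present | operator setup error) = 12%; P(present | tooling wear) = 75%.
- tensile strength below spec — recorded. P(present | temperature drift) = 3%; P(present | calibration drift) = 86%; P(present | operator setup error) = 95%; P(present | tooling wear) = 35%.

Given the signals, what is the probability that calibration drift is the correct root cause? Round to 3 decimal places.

By Bayes' rule with conditional independence, the unnormalized weight for each hypothesis is prior × ∏ likelihoods:
  temperature drift: 0.38 × 0.92 × 0.03 = 0.010488
  calibration drift: 0.09 × 0.07 × 0.86 = 0.005418
  operator setup error: 0.36 × 0.12 × 0.95 = 0.04104
  tooling wear: 0.17 × 0.75 × 0.35 = 0.044625
Normalizing constant Z = 0.010488 + 0.005418 + 0.04104 + 0.044625 = 0.10157.
P(calibration drift | evidence) = 0.005418 / 0.10157 ≈ 0.053.

0.053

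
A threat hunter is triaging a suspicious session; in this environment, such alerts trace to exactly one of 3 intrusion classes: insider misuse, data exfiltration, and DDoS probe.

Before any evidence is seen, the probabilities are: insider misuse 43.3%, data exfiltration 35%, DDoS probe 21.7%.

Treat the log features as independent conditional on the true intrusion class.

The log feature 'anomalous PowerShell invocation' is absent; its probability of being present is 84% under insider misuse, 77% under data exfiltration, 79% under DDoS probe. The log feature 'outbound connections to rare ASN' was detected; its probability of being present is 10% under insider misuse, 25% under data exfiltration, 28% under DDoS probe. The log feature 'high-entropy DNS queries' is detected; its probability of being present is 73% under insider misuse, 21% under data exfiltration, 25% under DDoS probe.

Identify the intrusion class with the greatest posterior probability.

By Bayes' rule with conditional independence, the unnormalized weight for each hypothesis is prior × ∏ likelihoods (using 1 − P(present | H) for each absent log feature):
  insider misuse: 0.433 × (1 − 0.84) × 0.10 × 0.73 = 0.0050574
  data exfiltration: 0.350 × (1 − 0.77) × 0.25 × 0.21 = 0.0042262
  DDoS probe: 0.217 × (1 − 0.79) × 0.28 × 0.25 = 0.0031899
Normalizing constant Z = 0.0050574 + 0.0042262 + 0.0031899 = 0.012474.
P(insider misuse | evidence) ≈ 0.0050574 / 0.012474 ≈ 0.405
P(data exfiltration | evidence) ≈ 0.0042262 / 0.012474 ≈ 0.339
P(DDoS probe | evidence) ≈ 0.0031899 / 0.012474 ≈ 0.256
The largest is 0.405, so insider misuse is most probable.

insider misuse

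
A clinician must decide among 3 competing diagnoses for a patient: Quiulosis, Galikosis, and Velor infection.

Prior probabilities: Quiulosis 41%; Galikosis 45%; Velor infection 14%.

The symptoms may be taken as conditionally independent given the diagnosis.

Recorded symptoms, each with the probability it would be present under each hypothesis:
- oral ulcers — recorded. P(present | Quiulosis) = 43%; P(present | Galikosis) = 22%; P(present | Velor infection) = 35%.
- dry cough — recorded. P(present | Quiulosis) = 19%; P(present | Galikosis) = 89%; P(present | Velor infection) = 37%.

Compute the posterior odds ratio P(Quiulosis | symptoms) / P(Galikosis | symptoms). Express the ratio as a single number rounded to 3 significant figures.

0.380

Unnormalized posterior weight (prior times the symptom likelihoods) for each of the two hypotheses:
  Quiulosis: 0.410 × 0.43 × 0.19 = 0.033497
  Galikosis: 0.450 × 0.22 × 0.89 = 0.08811
Posterior odds = 0.033497 / 0.08811 ≈ 0.380.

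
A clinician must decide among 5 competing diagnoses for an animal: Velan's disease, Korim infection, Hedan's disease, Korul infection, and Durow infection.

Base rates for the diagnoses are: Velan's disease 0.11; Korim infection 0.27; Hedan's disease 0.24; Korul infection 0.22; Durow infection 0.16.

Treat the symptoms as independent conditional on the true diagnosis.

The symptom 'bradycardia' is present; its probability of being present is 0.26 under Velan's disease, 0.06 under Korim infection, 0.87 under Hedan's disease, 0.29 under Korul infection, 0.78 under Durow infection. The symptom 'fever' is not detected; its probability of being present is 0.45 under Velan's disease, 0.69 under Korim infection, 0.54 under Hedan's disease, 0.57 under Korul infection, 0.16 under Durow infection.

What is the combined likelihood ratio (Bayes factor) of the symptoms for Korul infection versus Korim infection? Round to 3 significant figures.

Joint likelihood of the symptom pattern under each hypothesis (using 1 − P(present | H) for each absent symptom):
  Korul infection: 0.29 × (1 − 0.57) = 0.1247
  Korim infection: 0.06 × (1 − 0.69) = 0.0186
Bayes factor = 0.1247 / 0.0186 ≈ 6.70

6.70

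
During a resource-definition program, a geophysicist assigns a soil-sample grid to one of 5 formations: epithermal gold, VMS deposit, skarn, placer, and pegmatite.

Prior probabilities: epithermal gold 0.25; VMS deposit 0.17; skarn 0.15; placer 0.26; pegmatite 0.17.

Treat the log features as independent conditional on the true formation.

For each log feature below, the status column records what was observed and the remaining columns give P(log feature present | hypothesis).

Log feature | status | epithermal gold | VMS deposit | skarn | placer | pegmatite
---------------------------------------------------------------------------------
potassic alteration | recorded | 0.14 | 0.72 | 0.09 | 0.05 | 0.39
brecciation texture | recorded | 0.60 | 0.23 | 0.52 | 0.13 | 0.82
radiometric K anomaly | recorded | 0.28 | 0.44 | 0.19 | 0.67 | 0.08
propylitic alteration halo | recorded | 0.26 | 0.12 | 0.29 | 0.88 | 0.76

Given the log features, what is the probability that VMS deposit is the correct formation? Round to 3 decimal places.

0.193

Multiply each prior by the joint likelihood of the log feature pattern:
  epithermal gold: 0.25 × 0.14 × 0.60 × 0.28 × 0.26 = 0.0015288
  VMS deposit: 0.17 × 0.72 × 0.23 × 0.44 × 0.12 = 0.0014864
  skarn: 0.15 × 0.09 × 0.52 × 0.19 × 0.29 = 0.0003868
  placer: 0.26 × 0.05 × 0.13 × 0.67 × 0.88 = 0.00099642
  pegmatite: 0.17 × 0.39 × 0.82 × 0.08 × 0.76 = 0.0033055
Normalizing constant Z = 0.0015288 + 0.0014864 + 0.0003868 + 0.00099642 + 0.0033055 = 0.0077039.
P(VMS deposit | evidence) = 0.0014864 / 0.0077039 ≈ 0.193.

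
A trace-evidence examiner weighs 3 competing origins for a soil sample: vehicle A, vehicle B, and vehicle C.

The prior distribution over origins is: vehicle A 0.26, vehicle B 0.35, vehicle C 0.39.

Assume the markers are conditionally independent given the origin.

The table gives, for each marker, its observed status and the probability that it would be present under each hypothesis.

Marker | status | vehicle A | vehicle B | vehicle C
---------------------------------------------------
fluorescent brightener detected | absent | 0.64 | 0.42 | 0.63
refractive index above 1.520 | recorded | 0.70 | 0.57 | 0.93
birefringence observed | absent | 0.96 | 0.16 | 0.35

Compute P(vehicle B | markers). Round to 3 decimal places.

0.520

Multiply each prior by the joint likelihood of the marker pattern (using 1 − P(present | H) for each absent marker):
  vehicle A: 0.26 × (1 − 0.64) × 0.70 × (1 − 0.96) = 0.0026208
  vehicle B: 0.35 × (1 − 0.42) × 0.57 × (1 − 0.16) = 0.097196
  vehicle C: 0.39 × (1 − 0.63) × 0.93 × (1 − 0.35) = 0.087229
Normalizing constant Z = 0.0026208 + 0.097196 + 0.087229 = 0.18705.
P(vehicle B | evidence) = 0.097196 / 0.18705 ≈ 0.520.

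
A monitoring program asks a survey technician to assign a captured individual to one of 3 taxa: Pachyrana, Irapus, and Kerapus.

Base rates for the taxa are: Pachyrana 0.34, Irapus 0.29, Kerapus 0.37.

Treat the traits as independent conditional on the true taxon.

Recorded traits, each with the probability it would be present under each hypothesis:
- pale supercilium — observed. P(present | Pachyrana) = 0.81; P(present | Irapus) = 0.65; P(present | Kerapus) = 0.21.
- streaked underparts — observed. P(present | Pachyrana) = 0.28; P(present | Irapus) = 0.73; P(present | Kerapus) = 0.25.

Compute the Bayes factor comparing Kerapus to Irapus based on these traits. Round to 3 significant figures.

Joint likelihood of the trait pattern under each hypothesis:
  Kerapus: 0.21 × 0.25 = 0.0525
  Irapus: 0.65 × 0.73 = 0.4745
Bayes factor = 0.0525 / 0.4745 ≈ 0.111

0.111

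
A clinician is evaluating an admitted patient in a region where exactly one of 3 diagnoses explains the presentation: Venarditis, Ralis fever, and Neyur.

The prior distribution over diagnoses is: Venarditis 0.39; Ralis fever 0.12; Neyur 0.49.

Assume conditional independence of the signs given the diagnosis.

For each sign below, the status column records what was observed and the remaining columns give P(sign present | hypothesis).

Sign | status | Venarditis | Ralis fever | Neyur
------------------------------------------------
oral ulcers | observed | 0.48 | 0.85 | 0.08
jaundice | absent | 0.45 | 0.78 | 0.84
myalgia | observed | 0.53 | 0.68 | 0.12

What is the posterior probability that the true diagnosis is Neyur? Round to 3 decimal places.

0.011

By Bayes' rule with conditional independence, the unnormalized weight for each hypothesis is prior × ∏ likelihoods (using 1 − P(present | H) for each absent sign):
  Venarditis: 0.39 × 0.48 × (1 − 0.45) × 0.53 = 0.054569
  Ralis fever: 0.12 × 0.85 × (1 − 0.78) × 0.68 = 0.015259
  Neyur: 0.49 × 0.08 × (1 − 0.84) × 0.12 = 0.00075264
The unnormalized weights sum to 0.070581.
P(Neyur | evidence) = 0.00075264 / 0.070581 ≈ 0.011.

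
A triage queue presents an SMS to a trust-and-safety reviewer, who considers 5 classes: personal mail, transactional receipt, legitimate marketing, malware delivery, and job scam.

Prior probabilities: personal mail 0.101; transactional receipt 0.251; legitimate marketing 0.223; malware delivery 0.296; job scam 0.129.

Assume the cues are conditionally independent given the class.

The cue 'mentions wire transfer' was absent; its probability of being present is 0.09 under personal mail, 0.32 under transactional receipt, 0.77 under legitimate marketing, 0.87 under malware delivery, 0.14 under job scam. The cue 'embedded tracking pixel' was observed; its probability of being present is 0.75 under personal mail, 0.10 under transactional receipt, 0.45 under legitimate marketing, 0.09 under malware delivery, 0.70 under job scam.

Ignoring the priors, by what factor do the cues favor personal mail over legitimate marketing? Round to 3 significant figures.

The Bayes factor is the ratio of the joint likelihoods of the cue pattern under the two hypotheses (using 1 − P(present | H) for each absent cue).
  personal mail: (1 − 0.09) × 0.75 = 0.6825
  legitimate marketing: (1 − 0.77) × 0.45 = 0.1035
Bayes factor = 0.6825 / 0.1035 ≈ 6.59

6.59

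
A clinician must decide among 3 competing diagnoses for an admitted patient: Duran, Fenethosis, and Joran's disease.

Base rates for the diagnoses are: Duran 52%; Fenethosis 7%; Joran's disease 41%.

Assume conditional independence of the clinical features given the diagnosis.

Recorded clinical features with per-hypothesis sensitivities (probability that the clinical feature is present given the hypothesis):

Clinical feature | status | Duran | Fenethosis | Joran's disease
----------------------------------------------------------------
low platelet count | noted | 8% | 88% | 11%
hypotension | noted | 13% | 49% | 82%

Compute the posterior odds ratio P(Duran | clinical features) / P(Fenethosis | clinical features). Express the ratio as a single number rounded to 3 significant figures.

The normalizing constant cancels in an odds ratio, so compute prior × likelihood for the two hypotheses only:
  Duran: 0.52 × 0.08 × 0.13 = 0.005408
  Fenethosis: 0.07 × 0.88 × 0.49 = 0.030184
Posterior odds = 0.005408 / 0.030184 ≈ 0.179.

0.179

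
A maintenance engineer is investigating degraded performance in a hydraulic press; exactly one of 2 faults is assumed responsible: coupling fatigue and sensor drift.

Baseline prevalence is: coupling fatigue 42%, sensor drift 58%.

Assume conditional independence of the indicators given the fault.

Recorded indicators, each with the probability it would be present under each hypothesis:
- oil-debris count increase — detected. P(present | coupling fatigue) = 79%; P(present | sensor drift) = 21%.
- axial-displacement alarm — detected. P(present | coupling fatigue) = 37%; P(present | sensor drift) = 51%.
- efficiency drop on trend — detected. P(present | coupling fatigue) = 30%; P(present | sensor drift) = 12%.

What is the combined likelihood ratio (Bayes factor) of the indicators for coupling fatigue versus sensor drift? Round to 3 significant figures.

6.82

Take the product of per-indicator likelihoods under each hypothesis, then divide.
  coupling fatigue: 0.79 × 0.37 × 0.30 = 0.08769
  sensor drift: 0.21 × 0.51 × 0.12 = 0.012852
Bayes factor = 0.08769 / 0.012852 ≈ 6.82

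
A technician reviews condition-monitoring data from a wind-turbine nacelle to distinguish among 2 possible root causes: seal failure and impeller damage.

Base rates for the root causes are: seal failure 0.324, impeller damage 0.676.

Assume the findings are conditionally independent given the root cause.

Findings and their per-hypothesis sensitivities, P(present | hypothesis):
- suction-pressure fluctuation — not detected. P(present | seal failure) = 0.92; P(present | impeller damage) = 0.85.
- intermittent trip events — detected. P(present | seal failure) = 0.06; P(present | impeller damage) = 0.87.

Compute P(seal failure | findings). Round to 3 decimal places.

0.017

By Bayes' rule with conditional independence, the unnormalized weight for each hypothesis is prior × ∏ likelihoods (using 1 − P(present | H) for each absent finding):
  seal failure: 0.324 × (1 − 0.92) × 0.06 = 0.0015552
  impeller damage: 0.676 × (1 − 0.85) × 0.87 = 0.088218
The unnormalized weights sum to 0.089773.
P(seal failure | evidence) = 0.0015552 / 0.089773 ≈ 0.017.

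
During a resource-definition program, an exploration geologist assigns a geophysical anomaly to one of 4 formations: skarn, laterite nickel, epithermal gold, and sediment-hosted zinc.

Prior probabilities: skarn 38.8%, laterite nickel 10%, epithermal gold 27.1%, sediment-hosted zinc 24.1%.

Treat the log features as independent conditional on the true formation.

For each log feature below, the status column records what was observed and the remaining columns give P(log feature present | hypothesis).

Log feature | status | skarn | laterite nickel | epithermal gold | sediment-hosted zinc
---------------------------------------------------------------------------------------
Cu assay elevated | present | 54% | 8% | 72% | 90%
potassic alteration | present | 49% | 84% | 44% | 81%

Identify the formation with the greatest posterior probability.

sediment-hosted zinc

By Bayes' rule with conditional independence, the unnormalized weight for each hypothesis is prior × ∏ likelihoods:
  skarn: 0.388 × 0.54 × 0.49 = 0.10266
  laterite nickel: 0.100 × 0.08 × 0.84 = 0.00672
  epithermal gold: 0.271 × 0.72 × 0.44 = 0.085853
  sediment-hosted zinc: 0.241 × 0.90 × 0.81 = 0.17569
Normalizing constant Z = 0.10266 + 0.00672 + 0.085853 + 0.17569 = 0.37093.
P(skarn | evidence) ≈ 0.10266 / 0.37093 ≈ 0.277
P(laterite nickel | evidence) ≈ 0.00672 / 0.37093 ≈ 0.018
P(epithermal gold | evidence) ≈ 0.085853 / 0.37093 ≈ 0.231
P(sediment-hosted zinc | evidence) ≈ 0.17569 / 0.37093 ≈ 0.474
The largest is 0.474, so sediment-hosted zinc is most probable.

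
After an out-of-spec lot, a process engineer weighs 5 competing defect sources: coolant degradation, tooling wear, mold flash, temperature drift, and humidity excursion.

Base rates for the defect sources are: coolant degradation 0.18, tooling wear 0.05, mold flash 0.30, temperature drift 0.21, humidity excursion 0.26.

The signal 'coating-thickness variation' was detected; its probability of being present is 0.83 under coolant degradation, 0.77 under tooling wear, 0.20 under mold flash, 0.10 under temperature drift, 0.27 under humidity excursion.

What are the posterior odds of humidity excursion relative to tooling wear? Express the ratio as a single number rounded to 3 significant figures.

1.82

The normalizing constant cancels in an odds ratio, so compute prior × likelihood for the two hypotheses only:
  humidity excursion: 0.26 × 0.27 = 0.0702
  tooling wear: 0.05 × 0.77 = 0.0385
Posterior odds = 0.0702 / 0.0385 ≈ 1.82.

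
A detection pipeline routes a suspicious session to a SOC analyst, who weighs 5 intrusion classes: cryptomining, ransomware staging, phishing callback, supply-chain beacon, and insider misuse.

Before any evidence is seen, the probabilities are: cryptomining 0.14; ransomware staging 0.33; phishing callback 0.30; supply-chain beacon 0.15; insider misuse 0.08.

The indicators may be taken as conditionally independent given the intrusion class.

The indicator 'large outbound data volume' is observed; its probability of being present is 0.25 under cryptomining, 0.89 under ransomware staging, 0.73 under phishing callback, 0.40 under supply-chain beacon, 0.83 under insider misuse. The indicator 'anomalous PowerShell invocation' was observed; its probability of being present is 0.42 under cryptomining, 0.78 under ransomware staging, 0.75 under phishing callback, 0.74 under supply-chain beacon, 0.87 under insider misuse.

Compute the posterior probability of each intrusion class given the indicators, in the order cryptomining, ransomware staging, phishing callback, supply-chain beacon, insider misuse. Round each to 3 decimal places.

0.029, 0.449, 0.322, 0.087, 0.113

By Bayes' rule with conditional independence, the unnormalized weight for each hypothesis is prior × ∏ likelihoods:
  cryptomining: 0.14 × 0.25 × 0.42 = 0.0147
  ransomware staging: 0.33 × 0.89 × 0.78 = 0.22909
  phishing callback: 0.30 × 0.73 × 0.75 = 0.16425
  supply-chain beacon: 0.15 × 0.40 × 0.74 = 0.0444
  insider misuse: 0.08 × 0.83 × 0.87 = 0.057768
The unnormalized weights sum to 0.5102.
P(cryptomining | evidence) = 0.0147 / 0.5102 ≈ 0.029
P(ransomware staging | evidence) = 0.22909 / 0.5102 ≈ 0.449
P(phishing callback | evidence) = 0.16425 / 0.5102 ≈ 0.322
P(supply-chain beacon | evidence) = 0.0444 / 0.5102 ≈ 0.087
P(insider misuse | evidence) = 0.057768 / 0.5102 ≈ 0.113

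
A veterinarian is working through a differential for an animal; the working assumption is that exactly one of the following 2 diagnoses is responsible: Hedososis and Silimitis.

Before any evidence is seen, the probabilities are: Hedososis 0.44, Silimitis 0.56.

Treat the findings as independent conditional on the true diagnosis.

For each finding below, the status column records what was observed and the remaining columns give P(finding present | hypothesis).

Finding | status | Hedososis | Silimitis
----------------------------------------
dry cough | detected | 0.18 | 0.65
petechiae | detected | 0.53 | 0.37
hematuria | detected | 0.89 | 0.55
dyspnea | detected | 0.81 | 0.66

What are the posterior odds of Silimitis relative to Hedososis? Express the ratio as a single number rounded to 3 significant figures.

The normalizing constant cancels in an odds ratio, so compute prior × likelihood for the two hypotheses only:
  Silimitis: 0.56 × 0.65 × 0.37 × 0.55 × 0.66 = 0.048889
  Hedososis: 0.44 × 0.18 × 0.53 × 0.89 × 0.81 = 0.03026
Posterior odds = 0.048889 / 0.03026 ≈ 1.62.

1.62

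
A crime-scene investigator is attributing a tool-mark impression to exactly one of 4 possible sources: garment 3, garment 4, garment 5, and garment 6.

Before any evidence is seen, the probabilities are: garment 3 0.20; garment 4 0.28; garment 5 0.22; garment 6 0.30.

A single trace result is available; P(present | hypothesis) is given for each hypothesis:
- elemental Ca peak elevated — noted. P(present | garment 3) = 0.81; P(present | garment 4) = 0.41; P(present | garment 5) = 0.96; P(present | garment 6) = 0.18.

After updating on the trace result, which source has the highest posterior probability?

Multiply each prior by the likelihood of the trace result:
  garment 3: 0.20 × 0.81 = 0.162
  garment 4: 0.28 × 0.41 = 0.1148
  garment 5: 0.22 × 0.96 = 0.2112
  garment 6: 0.30 × 0.18 = 0.054
Normalizing constant Z = 0.162 + 0.1148 + 0.2112 + 0.054 = 0.542.
P(garment 3 | evidence) ≈ 0.162 / 0.542 ≈ 0.299
P(garment 4 | evidence) ≈ 0.1148 / 0.542 ≈ 0.212
P(garment 5 | evidence) ≈ 0.2112 / 0.542 ≈ 0.390
P(garment 6 | evidence) ≈ 0.054 / 0.542 ≈ 0.100
The largest is 0.390, so garment 5 is most probable.

garment 5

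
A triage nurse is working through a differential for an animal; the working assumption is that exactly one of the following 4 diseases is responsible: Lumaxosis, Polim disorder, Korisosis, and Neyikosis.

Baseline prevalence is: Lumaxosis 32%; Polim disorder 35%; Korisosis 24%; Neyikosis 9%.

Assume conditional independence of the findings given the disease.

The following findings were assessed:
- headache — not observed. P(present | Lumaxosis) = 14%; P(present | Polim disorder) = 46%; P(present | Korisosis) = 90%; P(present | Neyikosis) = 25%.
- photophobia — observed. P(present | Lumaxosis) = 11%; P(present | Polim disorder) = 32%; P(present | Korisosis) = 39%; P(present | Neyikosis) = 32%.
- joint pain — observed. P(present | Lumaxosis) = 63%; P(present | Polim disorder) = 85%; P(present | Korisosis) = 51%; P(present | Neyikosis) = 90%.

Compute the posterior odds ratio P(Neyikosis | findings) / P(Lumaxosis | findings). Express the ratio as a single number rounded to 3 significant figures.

Unnormalized posterior weight (prior times the finding likelihoods) for each of the two hypotheses (using 1 − P(present | H) for each absent finding):
  Neyikosis: 0.09 × (1 − 0.25) × 0.32 × 0.90 = 0.01944
  Lumaxosis: 0.32 × (1 − 0.14) × 0.11 × 0.63 = 0.019071
Odds(Neyikosis : Lumaxosis) = 0.01944 / 0.019071 ≈ 1.02.

1.02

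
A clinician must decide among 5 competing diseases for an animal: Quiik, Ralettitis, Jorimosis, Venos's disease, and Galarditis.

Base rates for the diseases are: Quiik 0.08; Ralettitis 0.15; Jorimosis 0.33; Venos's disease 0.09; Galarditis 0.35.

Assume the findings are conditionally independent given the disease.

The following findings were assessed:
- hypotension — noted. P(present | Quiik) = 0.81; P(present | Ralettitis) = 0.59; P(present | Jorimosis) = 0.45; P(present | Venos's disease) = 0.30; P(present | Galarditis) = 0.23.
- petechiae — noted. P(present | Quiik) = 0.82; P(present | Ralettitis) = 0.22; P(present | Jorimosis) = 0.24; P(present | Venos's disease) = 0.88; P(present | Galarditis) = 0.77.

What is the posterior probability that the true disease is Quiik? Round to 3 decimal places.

Multiply each prior by the joint likelihood of the evidence pattern:
  Quiik: 0.08 × 0.81 × 0.82 = 0.053136
  Ralettitis: 0.15 × 0.59 × 0.22 = 0.01947
  Jorimosis: 0.33 × 0.45 × 0.24 = 0.03564
  Venos's disease: 0.09 × 0.30 × 0.88 = 0.02376
  Galarditis: 0.35 × 0.23 × 0.77 = 0.061985
The unnormalized weights sum to 0.19399.
P(Quiik | evidence) = 0.053136 / 0.19399 ≈ 0.274.

0.274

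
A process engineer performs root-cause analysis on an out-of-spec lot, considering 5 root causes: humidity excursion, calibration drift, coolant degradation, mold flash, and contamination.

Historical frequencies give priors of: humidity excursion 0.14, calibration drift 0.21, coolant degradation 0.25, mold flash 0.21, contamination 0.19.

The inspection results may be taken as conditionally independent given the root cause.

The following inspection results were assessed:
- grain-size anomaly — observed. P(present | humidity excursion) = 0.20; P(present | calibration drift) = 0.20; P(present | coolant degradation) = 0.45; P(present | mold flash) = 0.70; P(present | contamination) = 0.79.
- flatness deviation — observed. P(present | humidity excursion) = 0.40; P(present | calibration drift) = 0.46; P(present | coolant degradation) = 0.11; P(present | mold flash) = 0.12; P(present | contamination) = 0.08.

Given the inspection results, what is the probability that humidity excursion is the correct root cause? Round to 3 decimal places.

0.154

By Bayes' rule with conditional independence, the unnormalized weight for each hypothesis is prior × ∏ likelihoods:
  humidity excursion: 0.14 × 0.20 × 0.40 = 0.0112
  calibration drift: 0.21 × 0.20 × 0.46 = 0.01932
  coolant degradation: 0.25 × 0.45 × 0.11 = 0.012375
  mold flash: 0.21 × 0.70 × 0.12 = 0.01764
  contamination: 0.19 × 0.79 × 0.08 = 0.012008
The unnormalized weights sum to 0.072543.
P(humidity excursion | evidence) = 0.0112 / 0.072543 ≈ 0.154.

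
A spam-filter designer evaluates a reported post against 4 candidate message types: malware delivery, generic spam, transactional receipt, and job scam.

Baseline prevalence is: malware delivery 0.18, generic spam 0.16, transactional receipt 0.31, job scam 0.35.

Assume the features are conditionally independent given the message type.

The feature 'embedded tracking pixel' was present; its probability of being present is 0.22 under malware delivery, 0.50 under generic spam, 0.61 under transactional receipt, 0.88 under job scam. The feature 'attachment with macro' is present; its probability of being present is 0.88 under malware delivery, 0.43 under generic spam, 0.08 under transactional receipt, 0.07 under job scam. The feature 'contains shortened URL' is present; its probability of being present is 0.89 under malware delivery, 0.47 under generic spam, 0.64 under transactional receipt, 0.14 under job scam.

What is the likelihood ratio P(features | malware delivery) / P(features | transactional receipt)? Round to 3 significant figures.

The Bayes factor is the ratio of the joint likelihoods of the feature pattern under the two hypotheses.
  malware delivery: 0.22 × 0.88 × 0.89 = 0.1723
  transactional receipt: 0.61 × 0.08 × 0.64 = 0.031232
Bayes factor = 0.1723 / 0.031232 ≈ 5.52

5.52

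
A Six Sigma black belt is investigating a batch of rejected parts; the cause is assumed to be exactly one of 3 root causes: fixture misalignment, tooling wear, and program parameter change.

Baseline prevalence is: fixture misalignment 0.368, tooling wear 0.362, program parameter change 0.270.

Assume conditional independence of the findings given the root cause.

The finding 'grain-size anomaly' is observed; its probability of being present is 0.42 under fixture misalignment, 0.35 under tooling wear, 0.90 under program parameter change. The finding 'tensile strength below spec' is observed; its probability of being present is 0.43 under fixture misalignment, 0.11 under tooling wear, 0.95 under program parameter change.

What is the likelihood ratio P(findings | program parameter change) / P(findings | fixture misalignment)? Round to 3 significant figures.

4.73

Take the product of per-finding likelihoods under each hypothesis, then divide.
  program parameter change: 0.90 × 0.95 = 0.855
  fixture misalignment: 0.42 × 0.43 = 0.1806
Bayes factor = 0.855 / 0.1806 ≈ 4.73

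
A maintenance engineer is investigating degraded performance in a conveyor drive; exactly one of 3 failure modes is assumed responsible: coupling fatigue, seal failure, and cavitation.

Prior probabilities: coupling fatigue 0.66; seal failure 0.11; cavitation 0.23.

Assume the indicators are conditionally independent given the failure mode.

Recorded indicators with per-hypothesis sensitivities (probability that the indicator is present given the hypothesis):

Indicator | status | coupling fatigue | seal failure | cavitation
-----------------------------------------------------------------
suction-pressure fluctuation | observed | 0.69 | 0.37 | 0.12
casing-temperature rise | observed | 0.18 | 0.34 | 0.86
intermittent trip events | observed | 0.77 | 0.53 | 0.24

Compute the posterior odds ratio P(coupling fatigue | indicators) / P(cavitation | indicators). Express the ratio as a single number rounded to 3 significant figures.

11.1

Posterior odds equal prior odds times the likelihood ratio; only the two competing hypotheses matter.
  coupling fatigue: 0.66 × 0.69 × 0.18 × 0.77 = 0.063118
  cavitation: 0.23 × 0.12 × 0.86 × 0.24 = 0.0056966
Posterior odds = 0.063118 / 0.0056966 ≈ 11.1.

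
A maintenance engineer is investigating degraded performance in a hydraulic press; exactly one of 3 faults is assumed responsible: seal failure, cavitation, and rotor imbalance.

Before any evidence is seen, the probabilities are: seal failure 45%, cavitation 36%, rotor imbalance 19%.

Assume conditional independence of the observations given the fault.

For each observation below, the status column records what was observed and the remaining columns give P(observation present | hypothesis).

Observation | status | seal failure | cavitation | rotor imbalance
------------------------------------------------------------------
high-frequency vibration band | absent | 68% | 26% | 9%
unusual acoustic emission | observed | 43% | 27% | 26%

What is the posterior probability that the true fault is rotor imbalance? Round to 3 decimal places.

0.251

Multiply each prior by the joint likelihood of the evidence pattern (using 1 − P(present | H) for each absent observation):
  seal failure: 0.45 × (1 − 0.68) × 0.43 = 0.06192
  cavitation: 0.36 × (1 − 0.26) × 0.27 = 0.071928
  rotor imbalance: 0.19 × (1 − 0.09) × 0.26 = 0.044954
Marginal likelihood of the evidence = 0.1788.
P(rotor imbalance | evidence) = 0.044954 / 0.1788 ≈ 0.251.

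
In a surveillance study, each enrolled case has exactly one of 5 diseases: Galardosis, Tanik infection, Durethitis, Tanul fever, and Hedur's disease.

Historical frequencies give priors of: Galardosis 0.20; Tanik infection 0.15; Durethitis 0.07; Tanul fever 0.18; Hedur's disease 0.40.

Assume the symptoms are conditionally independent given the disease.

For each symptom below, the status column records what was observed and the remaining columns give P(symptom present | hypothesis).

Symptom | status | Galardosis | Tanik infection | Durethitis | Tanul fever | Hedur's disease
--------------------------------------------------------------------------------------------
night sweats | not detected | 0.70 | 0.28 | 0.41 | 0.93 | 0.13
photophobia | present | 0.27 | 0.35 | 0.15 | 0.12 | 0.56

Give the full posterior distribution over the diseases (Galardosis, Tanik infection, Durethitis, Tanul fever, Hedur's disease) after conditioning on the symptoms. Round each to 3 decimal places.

For each hypothesis, the unnormalized posterior weight is prior × product of the symptom likelihoods (using 1 − P(present | H) for each absent symptom):
  Galardosis: 0.20 × (1 − 0.70) × 0.27 = 0.0162
  Tanik infection: 0.15 × (1 − 0.28) × 0.35 = 0.0378
  Durethitis: 0.07 × (1 − 0.41) × 0.15 = 0.006195
  Tanul fever: 0.18 × (1 − 0.93) × 0.12 = 0.001512
  Hedur's disease: 0.40 × (1 − 0.13) × 0.56 = 0.19488
Marginal likelihood of the evidence = 0.25659.
P(Galardosis | evidence) = 0.0162 / 0.25659 ≈ 0.063
P(Tanik infection | evidence) = 0.0378 / 0.25659 ≈ 0.147
P(Durethitis | evidence) = 0.006195 / 0.25659 ≈ 0.024
P(Tanul fever | evidence) = 0.001512 / 0.25659 ≈ 0.006
P(Hedur's disease | evidence) = 0.19488 / 0.25659 ≈ 0.760

0.063, 0.147, 0.024, 0.006, 0.760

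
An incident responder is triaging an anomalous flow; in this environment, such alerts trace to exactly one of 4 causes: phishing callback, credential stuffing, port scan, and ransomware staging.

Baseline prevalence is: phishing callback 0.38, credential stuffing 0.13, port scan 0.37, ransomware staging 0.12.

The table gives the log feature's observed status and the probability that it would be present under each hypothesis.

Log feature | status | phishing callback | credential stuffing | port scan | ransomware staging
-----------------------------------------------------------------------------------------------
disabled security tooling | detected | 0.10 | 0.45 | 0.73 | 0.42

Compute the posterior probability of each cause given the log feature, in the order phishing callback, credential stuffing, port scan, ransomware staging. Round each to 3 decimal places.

0.091, 0.140, 0.648, 0.121

For each hypothesis, the unnormalized posterior weight is prior × likelihood:
  phishing callback: 0.38 × 0.10 = 0.038
  credential stuffing: 0.13 × 0.45 = 0.0585
  port scan: 0.37 × 0.73 = 0.2701
  ransomware staging: 0.12 × 0.42 = 0.0504
Normalizing constant Z = 0.038 + 0.0585 + 0.2701 + 0.0504 = 0.417.
P(phishing callback | evidence) = 0.038 / 0.417 ≈ 0.091
P(credential stuffing | evidence) = 0.0585 / 0.417 ≈ 0.140
P(port scan | evidence) = 0.2701 / 0.417 ≈ 0.648
P(ransomware staging | evidence) = 0.0504 / 0.417 ≈ 0.121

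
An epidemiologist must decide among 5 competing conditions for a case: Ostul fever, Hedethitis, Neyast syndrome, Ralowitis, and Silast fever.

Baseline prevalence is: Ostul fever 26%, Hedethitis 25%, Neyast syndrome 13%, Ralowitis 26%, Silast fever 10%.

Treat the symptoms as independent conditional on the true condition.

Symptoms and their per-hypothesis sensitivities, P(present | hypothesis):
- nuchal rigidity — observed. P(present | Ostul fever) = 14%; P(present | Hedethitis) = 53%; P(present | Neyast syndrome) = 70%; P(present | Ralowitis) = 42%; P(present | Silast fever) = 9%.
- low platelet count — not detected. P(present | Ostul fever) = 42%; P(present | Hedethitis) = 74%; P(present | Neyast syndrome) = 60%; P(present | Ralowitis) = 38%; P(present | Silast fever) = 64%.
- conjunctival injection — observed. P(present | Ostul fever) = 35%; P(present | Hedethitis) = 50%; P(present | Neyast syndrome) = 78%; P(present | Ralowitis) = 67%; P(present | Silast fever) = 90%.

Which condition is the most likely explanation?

Ralowitis

Multiply each prior by the joint likelihood of the symptom pattern (using 1 − P(present | H) for each absent symptom):
  Ostul fever: 0.26 × 0.14 × (1 − 0.42) × 0.35 = 0.0073892
  Hedethitis: 0.25 × 0.53 × (1 − 0.74) × 0.50 = 0.017225
  Neyast syndrome: 0.13 × 0.70 × (1 − 0.60) × 0.78 = 0.028392
  Ralowitis: 0.26 × 0.42 × (1 − 0.38) × 0.67 = 0.045362
  Silast fever: 0.10 × 0.09 × (1 − 0.64) × 0.90 = 0.002916
The unnormalized weights sum to 0.10128.
P(Ostul fever | evidence) ≈ 0.0073892 / 0.10128 ≈ 0.073
P(Hedethitis | evidence) ≈ 0.017225 / 0.10128 ≈ 0.170
P(Neyast syndrome | evidence) ≈ 0.028392 / 0.10128 ≈ 0.280
P(Ralowitis | evidence) ≈ 0.045362 / 0.10128 ≈ 0.448
P(Silast fever | evidence) ≈ 0.002916 / 0.10128 ≈ 0.029
The largest is 0.448, so Ralowitis is most probable.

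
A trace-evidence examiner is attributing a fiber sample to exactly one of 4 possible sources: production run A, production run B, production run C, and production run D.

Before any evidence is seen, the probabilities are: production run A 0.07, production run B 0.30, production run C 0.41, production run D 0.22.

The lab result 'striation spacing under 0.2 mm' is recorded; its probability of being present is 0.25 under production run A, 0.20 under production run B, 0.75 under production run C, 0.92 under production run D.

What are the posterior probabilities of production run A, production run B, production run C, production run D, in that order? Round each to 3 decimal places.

Multiply each prior by the likelihood of the lab result:
  production run A: 0.07 × 0.25 = 0.0175
  production run B: 0.30 × 0.20 = 0.06
  production run C: 0.41 × 0.75 = 0.3075
  production run D: 0.22 × 0.92 = 0.2024
Normalizing constant Z = 0.0175 + 0.06 + 0.3075 + 0.2024 = 0.5874.
P(production run A | evidence) = 0.0175 / 0.5874 ≈ 0.030
P(production run B | evidence) = 0.06 / 0.5874 ≈ 0.102
P(production run C | evidence) = 0.3075 / 0.5874 ≈ 0.523
P(production run D | evidence) = 0.2024 / 0.5874 ≈ 0.345

0.030, 0.102, 0.523, 0.345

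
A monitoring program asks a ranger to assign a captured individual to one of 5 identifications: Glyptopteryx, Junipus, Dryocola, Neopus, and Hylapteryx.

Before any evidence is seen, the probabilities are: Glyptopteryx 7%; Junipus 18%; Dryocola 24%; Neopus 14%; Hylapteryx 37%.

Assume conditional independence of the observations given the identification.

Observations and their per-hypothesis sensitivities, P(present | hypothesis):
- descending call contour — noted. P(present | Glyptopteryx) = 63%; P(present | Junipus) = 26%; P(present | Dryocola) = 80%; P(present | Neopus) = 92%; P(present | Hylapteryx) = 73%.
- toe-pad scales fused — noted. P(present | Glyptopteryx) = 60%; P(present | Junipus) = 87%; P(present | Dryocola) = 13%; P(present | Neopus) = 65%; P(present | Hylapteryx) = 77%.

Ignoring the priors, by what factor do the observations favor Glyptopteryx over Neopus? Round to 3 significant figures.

Joint likelihood of the evidence pattern under each hypothesis:
  Glyptopteryx: 0.63 × 0.60 = 0.378
  Neopus: 0.92 × 0.65 = 0.598
Bayes factor = 0.378 / 0.598 ≈ 0.632

0.632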